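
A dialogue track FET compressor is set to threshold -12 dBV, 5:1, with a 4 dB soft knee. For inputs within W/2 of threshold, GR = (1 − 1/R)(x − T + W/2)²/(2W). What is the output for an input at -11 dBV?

-11.9 dBV

x − T + W/2 = -11 − (-12) + 2 = 3.
GR = (1 − 1/5) × 3² / 8 = 0.8 × 9 / 8 = 0.9 dB.
Output = -11 − 0.9 = -11.9 dBV.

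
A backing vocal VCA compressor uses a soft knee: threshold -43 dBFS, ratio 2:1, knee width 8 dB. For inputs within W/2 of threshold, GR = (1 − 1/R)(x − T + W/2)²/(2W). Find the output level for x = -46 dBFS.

-46.03125 dBFS

x − T + W/2 = -46 − (-43) + 4 = 1.
GR = (1 − 1/2) × 1² / 16 = 0.5 × 1 / 16 = 0.03125 dB.
Output = -46 − 0.03125 = -46.03125 dBFS.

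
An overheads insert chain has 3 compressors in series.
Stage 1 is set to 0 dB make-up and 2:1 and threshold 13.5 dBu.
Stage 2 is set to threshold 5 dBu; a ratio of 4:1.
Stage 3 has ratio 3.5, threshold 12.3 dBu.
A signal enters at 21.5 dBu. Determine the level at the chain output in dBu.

8.125 dBu

Stage 1: overshoot 8 dB → 8/2 = 4 dB → 17.5 dBu.
Stage 2: 17.5 dBu is 12.5 dB over 5 dBu; at 4:1 that becomes 3.125 dB over, giving 8.125 dBu.
Stage 3: 8.125 dBu ≤ 12.3 dBu, so stage 3 doesn't engage; output 8.125 dBu.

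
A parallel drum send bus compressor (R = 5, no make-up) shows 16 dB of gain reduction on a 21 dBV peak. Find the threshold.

1 dBV

Input is 20 dB above T (since output overshoot × R = input overshoot: (5 − T)·5 = 21 − T gives T = 1 dBV).
Check: 1 + (21 − 1)/5 = 1 + 4 = 5 dBV. ✓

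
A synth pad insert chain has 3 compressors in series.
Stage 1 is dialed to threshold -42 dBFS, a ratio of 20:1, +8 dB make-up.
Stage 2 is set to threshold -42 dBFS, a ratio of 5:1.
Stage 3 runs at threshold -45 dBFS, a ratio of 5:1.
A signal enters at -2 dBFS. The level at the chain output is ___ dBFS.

Stage 1: overshoot 40 dB → 40/20 = 2 dB → -40 dBFS; +8 dB make-up → -32 dBFS.
Stage 2: -32 dBFS is 10 dB over -42 dBFS; at 5:1 that becomes 2 dB over, giving -40 dBFS.
Stage 3: 5 dB above -45 dBFS, reduced 5:1 to 1 dB above → -44 dBFS.

-44 dBFS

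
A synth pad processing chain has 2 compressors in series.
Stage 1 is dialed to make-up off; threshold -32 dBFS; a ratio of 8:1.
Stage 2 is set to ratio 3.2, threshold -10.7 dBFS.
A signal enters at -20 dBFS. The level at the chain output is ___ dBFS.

-30.5 dBFS

Stage 1: 12 dB above -32 dBFS, reduced 8:1 to 1.5 dB above → -30.5 dBFS.
Stage 2: below threshold (-30.5 ≤ -10.7); passes unchanged; output -30.5 dBFS.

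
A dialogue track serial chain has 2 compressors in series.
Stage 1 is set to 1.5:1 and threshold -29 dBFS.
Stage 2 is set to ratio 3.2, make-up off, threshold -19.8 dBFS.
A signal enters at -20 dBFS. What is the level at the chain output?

-23 dBFS

Stage 1: -20 dBFS is 9 dB over -29 dBFS; at 1.5:1 that becomes 6 dB over, giving -23 dBFS.
Stage 2: -23 dBFS ≤ -19.8 dBFS, so stage 2 doesn't engage; output -23 dBFS.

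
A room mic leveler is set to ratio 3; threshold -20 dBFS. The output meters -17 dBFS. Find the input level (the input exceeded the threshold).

Post-compression overshoot = -17 − (-20) = 3 dB.
Input overshoot = R × output overshoot = 9 dB → input = -20 + 9 = -11 dBFS.

-11 dBFS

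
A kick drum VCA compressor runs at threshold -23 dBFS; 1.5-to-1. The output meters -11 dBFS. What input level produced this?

The compressed level sits -11 − (-23) = 12 dB over threshold.
Before 1.5:1 compression the overshoot was 12 × 1.5 = 18 dB, so input = -23 + 18 = -5 dBFS.

-5 dBFS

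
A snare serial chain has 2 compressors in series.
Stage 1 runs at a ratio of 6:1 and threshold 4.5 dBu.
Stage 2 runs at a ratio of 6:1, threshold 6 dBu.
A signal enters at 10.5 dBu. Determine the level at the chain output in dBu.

5.5 dBu

Stage 1: 6 dB above 4.5 dBu, reduced 6:1 to 1 dB above → 5.5 dBu.
Stage 2: below threshold (5.5 ≤ 6); passes unchanged; output 5.5 dBu.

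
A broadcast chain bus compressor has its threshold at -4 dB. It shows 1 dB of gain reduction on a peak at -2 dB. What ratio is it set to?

Input overshoot = -2 − (-4) = 2 dB.
Output overshoot = 2 − 1 = 1 dB.
Ratio = input overshoot / output overshoot = 2 / 1 = 2.

2:1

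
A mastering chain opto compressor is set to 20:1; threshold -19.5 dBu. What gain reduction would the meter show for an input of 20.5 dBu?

38 dB

The signal is 40 dB above threshold.
At 20:1, output sits 40/20 = 2 dB above threshold.
Gain reduction = 40 − 2 = 38 dB.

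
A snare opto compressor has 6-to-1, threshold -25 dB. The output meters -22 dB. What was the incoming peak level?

-7 dB

Post-compression overshoot = -22 − (-25) = 3 dB.
Input overshoot = R × output overshoot = 18 dB → input = -25 + 18 = -7 dB.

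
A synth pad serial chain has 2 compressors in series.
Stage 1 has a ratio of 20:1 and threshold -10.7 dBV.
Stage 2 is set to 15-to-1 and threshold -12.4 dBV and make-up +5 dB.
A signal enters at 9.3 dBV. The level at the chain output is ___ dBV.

-7.22 dBV

Stage 1: overshoot 20 dB → 20/20 = 1 dB → -9.7 dBV.
Stage 2: overshoot 2.7 dB → 2.7/15 = 0.18 dB → -12.22 dBV; +5 dB make-up → -7.22 dBV.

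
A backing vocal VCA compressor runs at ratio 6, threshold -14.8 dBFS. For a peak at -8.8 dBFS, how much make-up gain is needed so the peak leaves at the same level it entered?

5 dB

Overshoot 6 dB → 6/6 = 1 dB after compression, so the compressed level is -14.8 + 1 = -13.8 dBFS.
Make-up = target − compressed = -8.8 − (-13.8) = 5 dB.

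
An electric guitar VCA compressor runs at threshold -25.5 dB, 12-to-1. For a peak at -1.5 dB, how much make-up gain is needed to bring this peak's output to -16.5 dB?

Overshoot 24 dB → 24/12 = 2 dB after compression, so the compressed level is -25.5 + 2 = -23.5 dB.
Make-up = target − compressed = -16.5 − (-23.5) = 7 dB.

7 dB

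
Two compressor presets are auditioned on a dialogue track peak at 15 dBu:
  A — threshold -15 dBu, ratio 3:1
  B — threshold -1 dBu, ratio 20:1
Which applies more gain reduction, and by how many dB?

A: GR = 30 − 30/3 = 20 dB.
B: GR = 16 − 16/20 = 15.2 dB.
A reduces 4.8 dB more.

A, by 4.8 dB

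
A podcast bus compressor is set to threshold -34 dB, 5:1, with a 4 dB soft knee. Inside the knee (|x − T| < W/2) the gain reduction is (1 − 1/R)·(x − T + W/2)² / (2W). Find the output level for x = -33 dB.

-33.9 dB

x − T + W/2 = -33 − (-34) + 2 = 3.
GR = (1 − 1/5) × 3² / 8 = 0.8 × 9 / 8 = 0.9 dB.
Output = -33 − 0.9 = -33.9 dB.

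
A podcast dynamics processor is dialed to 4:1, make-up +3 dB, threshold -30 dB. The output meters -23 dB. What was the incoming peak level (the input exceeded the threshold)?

-14 dB

Remove make-up: -23 − 3 = -26 dB.
The compressed level sits -26 − (-30) = 4 dB over threshold.
Before 4:1 compression the overshoot was 4 × 4 = 16 dB, so input = -30 + 16 = -14 dB.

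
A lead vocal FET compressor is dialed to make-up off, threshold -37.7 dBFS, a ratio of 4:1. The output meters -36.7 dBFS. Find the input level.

The compressed level sits -36.7 − (-37.7) = 1 dB over threshold.
Undo the ratio: input overshoot = 1 × 4 = 4 dB, giving input = -33.7 dBFS.

-33.7 dBFS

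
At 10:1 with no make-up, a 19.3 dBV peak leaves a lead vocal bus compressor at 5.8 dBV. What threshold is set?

4.3 dBV

Input is 15 dB above T (since output overshoot × R = input overshoot: (5.8 − T)·10 = 19.3 − T gives T = 4.3 dBV).
Check: 4.3 + (19.3 − 4.3)/10 = 4.3 + 1.5 = 5.8 dBV. ✓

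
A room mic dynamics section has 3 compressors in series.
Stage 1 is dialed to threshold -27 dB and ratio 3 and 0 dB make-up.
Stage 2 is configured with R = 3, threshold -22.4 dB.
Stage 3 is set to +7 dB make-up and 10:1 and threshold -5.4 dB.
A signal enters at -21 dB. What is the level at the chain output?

-18 dB

Stage 1: 6 dB above -27 dB, reduced 3:1 to 2 dB above → -25 dB.
Stage 2: -25 dB is at or below the -22.4 dB threshold — no compression; output -25 dB.
Stage 3: -25 dB ≤ -5.4 dB, so stage 3 doesn't engage; make-up brings it to -18 dB.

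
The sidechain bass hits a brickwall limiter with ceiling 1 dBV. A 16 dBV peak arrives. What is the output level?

The limiter clamps the peak to its 1 dBV ceiling.

1 dBV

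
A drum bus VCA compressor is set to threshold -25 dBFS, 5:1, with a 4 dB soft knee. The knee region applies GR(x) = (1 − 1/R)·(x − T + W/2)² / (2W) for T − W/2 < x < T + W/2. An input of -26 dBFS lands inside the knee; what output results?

x − T + W/2 = -26 − (-25) + 2 = 1.
GR = (1 − 1/5) × 1² / 8 = 0.8 × 1 / 8 = 0.1 dB.
Output = -26 − 0.1 = -26.1 dBFS.

-26.1 dBFS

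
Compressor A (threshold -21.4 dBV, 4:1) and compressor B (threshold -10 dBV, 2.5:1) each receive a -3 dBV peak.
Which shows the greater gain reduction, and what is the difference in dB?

A: overshoot 18.4 dB → output overshoot 4.6 dB → GR 13.8 dB.
B: overshoot 7 dB → output overshoot 2.8 dB → GR 4.2 dB.
A reduces 9.6 dB more.

A, by 9.6 dB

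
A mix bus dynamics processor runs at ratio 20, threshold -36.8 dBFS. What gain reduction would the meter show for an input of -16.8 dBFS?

-16.8 dBFS exceeds the threshold by 20 dB.
A 20:1 ratio leaves 1 dB of that excess.
GR = overshoot in − overshoot out = 20 − 1 = 19 dB.

19 dB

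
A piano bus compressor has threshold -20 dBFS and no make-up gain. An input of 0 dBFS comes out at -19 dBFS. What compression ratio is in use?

Input overshoot = 0 − (-20) = 20 dB; output overshoot = -19 − (-20) = 1 dB.
Ratio = 20 / 1 = 20.

20:1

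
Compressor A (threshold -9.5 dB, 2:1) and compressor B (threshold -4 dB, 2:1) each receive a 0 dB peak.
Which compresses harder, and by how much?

A, by 2.75 dB

A: 9.5 dB over, compressed to 4.75 dB over, so 4.75 dB of GR.
B: 4 dB over, compressed to 2 dB over, so 2 dB of GR.
A applies 2.75 dB more gain reduction.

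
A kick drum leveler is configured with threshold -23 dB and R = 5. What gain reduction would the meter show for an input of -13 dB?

8 dB

Overshoot = -13 − (-23) = 10 dB.
A 5:1 ratio leaves 2 dB of that excess.
Gain reduction = 10 − 2 = 8 dB.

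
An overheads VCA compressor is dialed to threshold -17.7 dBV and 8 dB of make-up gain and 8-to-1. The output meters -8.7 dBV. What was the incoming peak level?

-9.7 dBV

Before make-up, the level was -8.7 − 8 = -16.7 dBV.
The compressed level sits -16.7 − (-17.7) = 1 dB over threshold.
Undo the ratio: input overshoot = 1 × 8 = 8 dB, giving input = -9.7 dBV.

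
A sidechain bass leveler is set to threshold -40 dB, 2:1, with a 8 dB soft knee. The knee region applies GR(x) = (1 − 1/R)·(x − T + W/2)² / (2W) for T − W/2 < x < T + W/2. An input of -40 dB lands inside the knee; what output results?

-40.5 dB

x − T + W/2 = -40 − (-40) + 4 = 4.
GR = (1 − 1/2) × 4² / 16 = 0.5 × 16 / 16 = 0.5 dB.
Output = -40 − 0.5 = -40.5 dB.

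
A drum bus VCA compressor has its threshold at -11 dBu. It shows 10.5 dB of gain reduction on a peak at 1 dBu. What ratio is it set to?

Input overshoot = 1 − (-11) = 12 dB.
Output overshoot = 12 − 10.5 = 1.5 dB.
Ratio = input overshoot / output overshoot = 12 / 1.5 = 8.

8:1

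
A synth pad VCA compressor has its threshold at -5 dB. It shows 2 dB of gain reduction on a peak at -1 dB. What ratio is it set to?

2:1

Input overshoot = -1 − (-5) = 4 dB.
Output overshoot = 4 − 2 = 2 dB.
Ratio = input overshoot / output overshoot = 4 / 2 = 2.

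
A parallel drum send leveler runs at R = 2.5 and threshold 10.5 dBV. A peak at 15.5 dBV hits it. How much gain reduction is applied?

15.5 dBV exceeds the threshold by 5 dB.
A 2.5:1 ratio leaves 2 dB of that excess.
So the signal is attenuated by 5 − 2 = 3 dB.

3 dB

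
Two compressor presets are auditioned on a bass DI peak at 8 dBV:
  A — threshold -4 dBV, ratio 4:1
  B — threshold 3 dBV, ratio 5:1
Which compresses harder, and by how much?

A, by 5 dB

A: GR = 12 − 12/4 = 9 dB.
B: GR = 5 − 5/5 = 4 dB.
Difference: 5 dB in favour of A.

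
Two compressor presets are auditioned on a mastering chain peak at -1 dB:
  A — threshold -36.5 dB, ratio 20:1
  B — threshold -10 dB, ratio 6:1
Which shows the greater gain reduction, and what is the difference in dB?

A: GR = 35.5 − 35.5/20 = 33.725 dB.
B: GR = 9 − 9/6 = 7.5 dB.
A applies 26.225 dB more gain reduction.

A, by 26.225 dB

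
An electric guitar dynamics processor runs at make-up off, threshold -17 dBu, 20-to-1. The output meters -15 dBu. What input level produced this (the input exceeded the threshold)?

That's 2 dB above the -17 dBu threshold.
Undo the ratio: input overshoot = 2 × 20 = 40 dB, giving input = 23 dBu.

23 dBu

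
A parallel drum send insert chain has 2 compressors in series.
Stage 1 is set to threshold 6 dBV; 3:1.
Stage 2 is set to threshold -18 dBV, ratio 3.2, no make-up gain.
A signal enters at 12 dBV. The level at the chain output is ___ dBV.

Stage 1: 6 dB above 6 dBV, reduced 3:1 to 2 dB above → 8 dBV.
Stage 2: 8 dBV is 26 dB over -18 dBV; at 3.2:1 that becomes 8.125 dB over, giving -9.875 dBV.

-9.875 dBV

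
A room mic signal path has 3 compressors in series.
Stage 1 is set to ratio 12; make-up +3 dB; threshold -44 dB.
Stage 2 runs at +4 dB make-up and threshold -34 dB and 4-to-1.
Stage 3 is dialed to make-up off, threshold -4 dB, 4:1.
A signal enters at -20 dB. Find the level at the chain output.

-35 dB

Stage 1: -20 dB is 24 dB over -44 dB; at 12:1 that becomes 2 dB over, giving -42 dB; +3 dB make-up → -39 dB.
Stage 2: -39 dB ≤ -34 dB, so stage 2 doesn't engage; make-up brings it to -35 dB.
Stage 3: -35 dB ≤ -4 dB, so stage 3 doesn't engage; output -35 dB.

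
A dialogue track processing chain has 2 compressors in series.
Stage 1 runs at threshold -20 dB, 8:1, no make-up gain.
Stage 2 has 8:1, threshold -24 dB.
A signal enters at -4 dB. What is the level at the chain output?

Stage 1: overshoot 16 dB → 16/8 = 2 dB → -18 dB.
Stage 2: 6 dB above -24 dB, reduced 8:1 to 0.75 dB above → -23.25 dB.

-23.25 dB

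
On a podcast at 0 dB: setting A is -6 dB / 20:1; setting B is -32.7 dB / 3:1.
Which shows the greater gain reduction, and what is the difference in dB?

A: GR = 6 − 6/20 = 5.7 dB.
B: GR = 32.7 − 32.7/3 = 21.8 dB.
B applies 16.1 dB more gain reduction.

B, by 16.1 dB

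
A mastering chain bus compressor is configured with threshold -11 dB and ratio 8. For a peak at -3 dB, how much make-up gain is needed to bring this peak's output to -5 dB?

5 dB

The peak compresses to -11 + 8/8 = -10 dB.
To reach -5 dB requires -5 − (-10) = 5 dB of make-up.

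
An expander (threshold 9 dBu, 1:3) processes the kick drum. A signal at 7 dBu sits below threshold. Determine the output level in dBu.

Below threshold, a 1:3 expander applies gain = (3−1)×(T − x) of attenuation.
(3−1) × 2 = 4 dB, so output = 7 − 4 = 3 dBu.

3 dBu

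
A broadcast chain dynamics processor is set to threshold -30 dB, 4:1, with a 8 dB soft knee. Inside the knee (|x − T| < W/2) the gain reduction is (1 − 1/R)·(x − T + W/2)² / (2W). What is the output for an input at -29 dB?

-30.171875 dB

x − T + W/2 = -29 − (-30) + 4 = 5.
GR = (1 − 1/4) × 5² / 16 = 0.75 × 25 / 16 = 1.171875 dB.
Output = -29 − 1.171875 = -30.171875 dB.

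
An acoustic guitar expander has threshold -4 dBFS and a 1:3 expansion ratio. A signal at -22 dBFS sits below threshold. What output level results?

The input is 18 dB below the -4 dBFS threshold.
A 1:3 expander multiplies undershoot by 3: 18 × 3 = 54 dB below threshold.
Output = -4 − 54 = -58 dBFS.

-58 dBFS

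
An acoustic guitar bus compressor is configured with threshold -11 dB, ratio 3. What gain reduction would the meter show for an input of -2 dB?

6 dB

-2 dB exceeds the threshold by 9 dB.
At 3:1, output sits 9/3 = 3 dB above threshold.
Gain reduction = 9 − 3 = 6 dB.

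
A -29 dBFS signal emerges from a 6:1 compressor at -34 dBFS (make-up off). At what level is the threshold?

Input is 6 dB above T (since output overshoot × R = input overshoot: (-34 − T)·6 = -29 − T gives T = -35 dBFS).
Check: -35 + (-29 − (-35))/6 = -35 + 1 = -34 dBFS. ✓

-35 dBFS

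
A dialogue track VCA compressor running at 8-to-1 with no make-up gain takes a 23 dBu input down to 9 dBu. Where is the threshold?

Let T be the threshold. Output overshoot = (input overshoot)/R, so 9 − T = (23 − T)/8.
8·(9 − T) = 23 − T → 7·T = 72 − 23 = 49.
T = 49/7 = 7 dBu.

7 dBu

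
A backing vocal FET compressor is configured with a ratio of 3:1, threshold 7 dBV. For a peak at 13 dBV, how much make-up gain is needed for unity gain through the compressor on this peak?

Overshoot 6 dB → 6/3 = 2 dB after compression, so the compressed level is 7 + 2 = 9 dBV.
Make-up = target − compressed = 13 − 9 = 4 dB.

4 dB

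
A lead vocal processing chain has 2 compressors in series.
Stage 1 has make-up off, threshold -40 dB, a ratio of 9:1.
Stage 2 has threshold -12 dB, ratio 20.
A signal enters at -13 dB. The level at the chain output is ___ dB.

Stage 1: -13 dB is 27 dB over -40 dB; at 9:1 that becomes 3 dB over, giving -37 dB.
Stage 2: -37 dB is at or below the -12 dB threshold — no compression; output -37 dB.

-37 dB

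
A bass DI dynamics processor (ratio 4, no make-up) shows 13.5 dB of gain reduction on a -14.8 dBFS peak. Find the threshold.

-32.8 dBFS

Input is 18 dB above T (since output overshoot × R = input overshoot: (-28.3 − T)·4 = -14.8 − T gives T = -32.8 dBFS).
Check: -32.8 + (-14.8 − (-32.8))/4 = -32.8 + 4.5 = -28.3 dBFS. ✓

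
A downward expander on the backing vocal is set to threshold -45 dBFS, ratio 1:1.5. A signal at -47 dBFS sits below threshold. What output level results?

-48 dBFS

Below threshold, a 1:1.5 expander applies gain = (1.5−1)×(T − x) of attenuation.
(1.5−1) × 2 = 1 dB, so output = -47 − 1 = -48 dBFS.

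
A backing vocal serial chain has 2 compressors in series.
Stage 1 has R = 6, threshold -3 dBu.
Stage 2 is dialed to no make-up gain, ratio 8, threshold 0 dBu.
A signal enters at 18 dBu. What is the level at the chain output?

Stage 1: 21 dB above -3 dBu, reduced 6:1 to 3.5 dB above → 0.5 dBu.
Stage 2: 0.5 dB above 0 dBu, reduced 8:1 to 0.0625 dB above → 0.0625 dBu.

0.0625 dBu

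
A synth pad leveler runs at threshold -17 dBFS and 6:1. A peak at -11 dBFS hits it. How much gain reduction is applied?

5 dB

-11 dBFS exceeds the threshold by 6 dB.
After 6:1 compression the overshoot becomes 6/6 = 1 dB.
So the signal is attenuated by 6 − 1 = 5 dB.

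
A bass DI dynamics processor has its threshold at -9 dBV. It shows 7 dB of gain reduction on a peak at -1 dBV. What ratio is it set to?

8:1

Input overshoot = -1 − (-9) = 8 dB.
Output overshoot = 8 − 7 = 1 dB.
Ratio = input overshoot / output overshoot = 8 / 1 = 8.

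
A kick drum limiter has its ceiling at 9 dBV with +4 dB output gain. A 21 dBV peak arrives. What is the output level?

13 dBV

A brickwall limiter is an ∞:1 compressor: any input above the ceiling is clamped to 9 dBV.
Output gain then adds 4 dB: 9 + 4 = 13 dBV.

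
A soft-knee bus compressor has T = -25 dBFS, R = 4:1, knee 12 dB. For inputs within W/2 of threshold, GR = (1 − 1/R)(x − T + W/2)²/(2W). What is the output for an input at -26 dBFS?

x − T + W/2 = -26 − (-25) + 6 = 5.
GR = (1 − 1/4) × 5² / 24 = 0.75 × 25 / 24 = 0.78125 dB.
Output = -26 − 0.78125 = -26.78125 dBFS.

-26.78125 dBFS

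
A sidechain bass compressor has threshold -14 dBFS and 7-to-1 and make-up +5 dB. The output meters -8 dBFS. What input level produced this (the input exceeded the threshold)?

Remove make-up: -8 − 5 = -13 dBFS.
The compressed level sits -13 − (-14) = 1 dB over threshold.
Input overshoot = R × output overshoot = 7 dB → input = -14 + 7 = -7 dBFS.

-7 dBFS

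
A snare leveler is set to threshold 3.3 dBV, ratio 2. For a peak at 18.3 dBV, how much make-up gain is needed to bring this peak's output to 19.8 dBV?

9 dB

The peak compresses to 3.3 + 15/2 = 10.8 dBV.
To reach 19.8 dBV requires 19.8 − 10.8 = 9 dB of make-up.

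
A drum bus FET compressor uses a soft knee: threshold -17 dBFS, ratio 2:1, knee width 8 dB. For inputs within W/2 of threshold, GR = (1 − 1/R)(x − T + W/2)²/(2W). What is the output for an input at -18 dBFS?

x − T + W/2 = -18 − (-17) + 4 = 3.
GR = (1 − 1/2) × 3² / 16 = 0.5 × 9 / 16 = 0.28125 dB.
Output = -18 − 0.28125 = -18.28125 dBFS.

-18.28125 dBFS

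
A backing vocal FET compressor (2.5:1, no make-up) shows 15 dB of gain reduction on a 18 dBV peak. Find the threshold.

Let T be the threshold. Output overshoot = (input overshoot)/R, so 3 − T = (18 − T)/2.5.
2.5·(3 − T) = 18 − T → 1.5·T = 7.5 − 18 = -10.5.
T = -10.5/1.5 = -7 dBV.

-7 dBV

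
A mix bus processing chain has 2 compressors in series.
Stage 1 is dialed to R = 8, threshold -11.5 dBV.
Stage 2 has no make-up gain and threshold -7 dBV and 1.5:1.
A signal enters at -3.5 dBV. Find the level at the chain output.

-10.5 dBV

Stage 1: 8 dB above -11.5 dBV, reduced 8:1 to 1 dB above → -10.5 dBV.
Stage 2: -10.5 dBV is at or below the -7 dBV threshold — no compression; output -10.5 dBV.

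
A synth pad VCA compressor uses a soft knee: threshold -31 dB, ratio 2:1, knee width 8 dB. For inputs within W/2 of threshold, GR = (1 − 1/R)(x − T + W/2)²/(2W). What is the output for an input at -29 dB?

-30.125 dB

x − T + W/2 = -29 − (-31) + 4 = 6.
GR = (1 − 1/2) × 6² / 16 = 0.5 × 36 / 16 = 1.125 dB.
Output = -29 − 1.125 = -30.125 dB.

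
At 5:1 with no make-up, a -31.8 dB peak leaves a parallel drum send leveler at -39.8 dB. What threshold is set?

-41.8 dB

Input is 10 dB above T (since output overshoot × R = input overshoot: (-39.8 − T)·5 = -31.8 − T gives T = -41.8 dB).
Check: -41.8 + (-31.8 − (-41.8))/5 = -41.8 + 2 = -39.8 dB. ✓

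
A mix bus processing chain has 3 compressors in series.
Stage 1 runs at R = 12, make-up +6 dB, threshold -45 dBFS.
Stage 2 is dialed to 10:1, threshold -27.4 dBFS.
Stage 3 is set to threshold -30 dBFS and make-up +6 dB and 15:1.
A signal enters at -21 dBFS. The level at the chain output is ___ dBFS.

-31 dBFS

Stage 1: 24 dB above -45 dBFS, reduced 12:1 to 2 dB above → -43 dBFS; +6 dB make-up → -37 dBFS.
Stage 2: -37 dBFS ≤ -27.4 dBFS, so stage 2 doesn't engage; output -37 dBFS.
Stage 3: -37 dBFS is at or below the -30 dBFS threshold — no compression; make-up brings it to -31 dBFS.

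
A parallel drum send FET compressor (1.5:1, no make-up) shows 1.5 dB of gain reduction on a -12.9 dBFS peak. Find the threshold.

Gain reduction = -12.9 − (-14.4) = 1.5 dB; output overshoot = GR / (R − 1) = 1.5 / 0.5 = 3 dB.
Threshold = output − output overshoot = -14.4 − 3 = -17.4 dBFS.

-17.4 dBFS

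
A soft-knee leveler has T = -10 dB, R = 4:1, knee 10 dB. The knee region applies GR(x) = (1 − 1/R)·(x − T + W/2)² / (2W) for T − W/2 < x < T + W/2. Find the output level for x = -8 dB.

-9.8375 dB

x − T + W/2 = -8 − (-10) + 5 = 7.
GR = (1 − 1/4) × 7² / 20 = 0.75 × 49 / 20 = 1.8375 dB.
Output = -8 − 1.8375 = -9.8375 dB.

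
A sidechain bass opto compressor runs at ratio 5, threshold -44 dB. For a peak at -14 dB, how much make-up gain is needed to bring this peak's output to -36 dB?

Overshoot 30 dB → 30/5 = 6 dB after compression, so the compressed level is -44 + 6 = -38 dB.
Make-up = target − compressed = -36 − (-38) = 2 dB.

2 dB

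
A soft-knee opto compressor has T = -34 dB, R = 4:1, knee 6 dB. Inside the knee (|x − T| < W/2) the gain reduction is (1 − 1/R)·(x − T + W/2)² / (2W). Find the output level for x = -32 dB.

x − T + W/2 = -32 − (-34) + 3 = 5.
GR = (1 − 1/4) × 5² / 12 = 0.75 × 25 / 12 = 1.5625 dB.
Output = -32 − 1.5625 = -33.5625 dB.

-33.5625 dB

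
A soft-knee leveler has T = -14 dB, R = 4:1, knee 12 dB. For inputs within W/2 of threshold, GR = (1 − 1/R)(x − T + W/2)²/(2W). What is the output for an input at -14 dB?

x − T + W/2 = -14 − (-14) + 6 = 6.
GR = (1 − 1/4) × 6² / 24 = 0.75 × 36 / 24 = 1.125 dB.
Output = -14 − 1.125 = -15.125 dB.

-15.125 dB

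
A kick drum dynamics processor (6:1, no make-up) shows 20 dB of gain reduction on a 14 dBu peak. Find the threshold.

-10 dBu

Gain reduction = 14 − (-6) = 20 dB; output overshoot = GR / (R − 1) = 20 / 5 = 4 dB.
Threshold = output − output overshoot = -6 − 4 = -10 dBu.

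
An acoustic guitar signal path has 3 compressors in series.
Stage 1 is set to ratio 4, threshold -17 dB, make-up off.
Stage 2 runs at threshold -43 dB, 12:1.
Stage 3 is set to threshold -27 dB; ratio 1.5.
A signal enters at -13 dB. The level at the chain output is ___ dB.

-40.75 dB

Stage 1: overshoot 4 dB → 4/4 = 1 dB → -16 dB.
Stage 2: overshoot 27 dB → 27/12 = 2.25 dB → -40.75 dB.
Stage 3: below threshold (-40.75 ≤ -27); passes unchanged; output -40.75 dB.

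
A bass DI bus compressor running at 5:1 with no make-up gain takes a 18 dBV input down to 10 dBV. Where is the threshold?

8 dBV

Input is 10 dB above T (since output overshoot × R = input overshoot: (10 − T)·5 = 18 − T gives T = 8 dBV).
Check: 8 + (18 − 8)/5 = 8 + 2 = 10 dBV. ✓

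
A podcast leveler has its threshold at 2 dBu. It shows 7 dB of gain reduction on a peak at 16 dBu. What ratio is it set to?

Input overshoot = 16 − 2 = 14 dB.
Output overshoot = 14 − 7 = 7 dB.
Ratio = input overshoot / output overshoot = 14 / 7 = 2.

2:1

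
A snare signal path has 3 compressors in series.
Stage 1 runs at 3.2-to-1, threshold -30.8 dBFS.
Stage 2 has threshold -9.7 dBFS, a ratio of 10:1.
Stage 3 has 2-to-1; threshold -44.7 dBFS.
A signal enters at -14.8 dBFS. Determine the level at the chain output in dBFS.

-35.25 dBFS

Stage 1: overshoot 16 dB → 16/3.2 = 5 dB → -25.8 dBFS.
Stage 2: -25.8 dBFS is at or below the -9.7 dBFS threshold — no compression; output -25.8 dBFS.
Stage 3: overshoot 18.9 dB → 18.9/2 = 9.45 dB → -35.25 dBFS.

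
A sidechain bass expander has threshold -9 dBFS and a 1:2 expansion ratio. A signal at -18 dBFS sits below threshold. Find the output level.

-27 dBFS

The input is 9 dB below the -9 dBFS threshold.
A 1:2 expander multiplies undershoot by 2: 9 × 2 = 18 dB below threshold.
Output = -9 − 18 = -27 dBFS.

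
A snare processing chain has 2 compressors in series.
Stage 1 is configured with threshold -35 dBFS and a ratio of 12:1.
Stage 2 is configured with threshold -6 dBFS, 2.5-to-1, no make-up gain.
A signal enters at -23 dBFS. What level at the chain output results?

-34 dBFS

Stage 1: 12 dB above -35 dBFS, reduced 12:1 to 1 dB above → -34 dBFS.
Stage 2: below threshold (-34 ≤ -6); passes unchanged; output -34 dBFS.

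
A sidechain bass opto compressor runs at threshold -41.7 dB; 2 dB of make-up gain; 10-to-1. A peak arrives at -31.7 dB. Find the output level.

-31.7 dB sits 10 dB over threshold.
At 10:1 the overshoot is divided by 10, leaving 1 dB above threshold.
That puts the output at -40.7 dB; make-up adds 2 dB, giving -38.7 dB.

-38.7 dB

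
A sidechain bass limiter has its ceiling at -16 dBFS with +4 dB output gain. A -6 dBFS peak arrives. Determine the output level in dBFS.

A brickwall limiter is an ∞:1 compressor: any input above the ceiling is clamped to -16 dBFS.
Output gain then adds 4 dB: -16 + 4 = -12 dBFS.

-12 dBFS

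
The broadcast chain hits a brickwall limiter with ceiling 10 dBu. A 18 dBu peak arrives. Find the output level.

10 dBu

A brickwall limiter is an ∞:1 compressor: any input above the ceiling is clamped to 10 dBu.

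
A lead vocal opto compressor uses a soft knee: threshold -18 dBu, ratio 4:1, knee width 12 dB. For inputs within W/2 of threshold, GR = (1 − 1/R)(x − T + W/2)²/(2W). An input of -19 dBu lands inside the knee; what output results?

-19.78125 dBu

x − T + W/2 = -19 − (-18) + 6 = 5.
GR = (1 − 1/4) × 5² / 24 = 0.75 × 25 / 24 = 0.78125 dB.
Output = -19 − 0.78125 = -19.78125 dBu.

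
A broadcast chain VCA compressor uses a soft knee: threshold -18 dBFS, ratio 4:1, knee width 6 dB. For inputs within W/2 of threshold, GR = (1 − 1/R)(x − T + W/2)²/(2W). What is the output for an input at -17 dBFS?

-18 dBFS

x − T + W/2 = -17 − (-18) + 3 = 4.
GR = (1 − 1/4) × 4² / 12 = 0.75 × 16 / 12 = 1 dB.
Output = -17 − 1 = -18 dBFS.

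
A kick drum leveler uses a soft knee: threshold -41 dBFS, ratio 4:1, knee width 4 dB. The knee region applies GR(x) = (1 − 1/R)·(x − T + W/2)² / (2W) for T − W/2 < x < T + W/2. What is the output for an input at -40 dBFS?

-40.84375 dBFS

x − T + W/2 = -40 − (-41) + 2 = 3.
GR = (1 − 1/4) × 3² / 8 = 0.75 × 9 / 8 = 0.84375 dB.
Output = -40 − 0.84375 = -40.84375 dBFS.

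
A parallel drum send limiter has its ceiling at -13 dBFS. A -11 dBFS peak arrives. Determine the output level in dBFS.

-13 dBFS

The limiter clamps the peak to its -13 dBFS ceiling.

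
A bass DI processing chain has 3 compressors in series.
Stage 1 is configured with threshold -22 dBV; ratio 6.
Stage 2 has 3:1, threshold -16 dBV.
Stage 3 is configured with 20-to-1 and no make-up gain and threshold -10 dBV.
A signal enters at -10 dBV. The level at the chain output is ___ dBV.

Stage 1: -10 dBV is 12 dB over -22 dBV; at 6:1 that becomes 2 dB over, giving -20 dBV.
Stage 2: below threshold (-20 ≤ -16); passes unchanged; output -20 dBV.
Stage 3: -20 dBV ≤ -10 dBV, so stage 3 doesn't engage; output -20 dBV.

-20 dBV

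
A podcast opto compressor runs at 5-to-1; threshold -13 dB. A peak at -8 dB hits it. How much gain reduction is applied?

4 dB

Overshoot = -8 − (-13) = 5 dB.
After 5:1 compression the overshoot becomes 5/5 = 1 dB.
Gain reduction = 5 − 1 = 4 dB.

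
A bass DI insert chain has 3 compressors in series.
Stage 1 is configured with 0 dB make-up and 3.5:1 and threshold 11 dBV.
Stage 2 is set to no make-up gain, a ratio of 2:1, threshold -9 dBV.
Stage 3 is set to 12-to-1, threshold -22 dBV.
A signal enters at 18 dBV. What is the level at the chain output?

-20 dBV

Stage 1: overshoot 7 dB → 7/3.5 = 2 dB → 13 dBV.
Stage 2: 13 dBV is 22 dB over -9 dBV; at 2:1 that becomes 11 dB over, giving 2 dBV.
Stage 3: 24 dB above -22 dBV, reduced 12:1 to 2 dB above → -20 dBV.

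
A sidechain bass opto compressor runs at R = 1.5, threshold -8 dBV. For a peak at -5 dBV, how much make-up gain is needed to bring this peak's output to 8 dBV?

14 dB

Without make-up, output = threshold + overshoot/1.5 = -8 + 2 = -6 dBV.
Gap to target: 14 dB.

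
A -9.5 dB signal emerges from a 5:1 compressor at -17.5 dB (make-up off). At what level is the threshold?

-19.5 dB

Let T be the threshold. Output overshoot = (input overshoot)/R, so -17.5 − T = (-9.5 − T)/5.
5·(-17.5 − T) = -9.5 − T → 4·T = -87.5 − (-9.5) = -78.
T = -78/4 = -19.5 dB.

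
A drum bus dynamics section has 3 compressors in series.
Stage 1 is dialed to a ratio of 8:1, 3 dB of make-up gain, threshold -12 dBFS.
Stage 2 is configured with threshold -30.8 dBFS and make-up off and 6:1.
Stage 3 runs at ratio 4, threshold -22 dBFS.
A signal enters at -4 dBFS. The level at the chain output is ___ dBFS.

Stage 1: 8 dB above -12 dBFS, reduced 8:1 to 1 dB above → -11 dBFS; +3 dB make-up → -8 dBFS.
Stage 2: -8 dBFS is 22.8 dB over -30.8 dBFS; at 6:1 that becomes 3.8 dB over, giving -27 dBFS.
Stage 3: below threshold (-27 ≤ -22); passes unchanged; output -27 dBFS.

-27 dBFS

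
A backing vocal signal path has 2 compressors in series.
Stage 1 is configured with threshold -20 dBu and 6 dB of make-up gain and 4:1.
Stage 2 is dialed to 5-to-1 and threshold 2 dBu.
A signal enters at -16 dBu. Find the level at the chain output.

-13 dBu

Stage 1: overshoot 4 dB → 4/4 = 1 dB → -19 dBu; +6 dB make-up → -13 dBu.
Stage 2: below threshold (-13 ≤ 2); passes unchanged; output -13 dBu.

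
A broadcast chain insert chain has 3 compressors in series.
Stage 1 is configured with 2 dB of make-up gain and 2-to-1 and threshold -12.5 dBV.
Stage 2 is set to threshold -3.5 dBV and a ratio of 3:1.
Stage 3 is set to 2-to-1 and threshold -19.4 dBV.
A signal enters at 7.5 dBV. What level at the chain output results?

Stage 1: 20 dB above -12.5 dBV, reduced 2:1 to 10 dB above → -2.5 dBV; +2 dB make-up → -0.5 dBV.
Stage 2: overshoot 3 dB → 3/3 = 1 dB → -2.5 dBV.
Stage 3: overshoot 16.9 dB → 16.9/2 = 8.45 dB → -10.95 dBV.

-10.95 dBV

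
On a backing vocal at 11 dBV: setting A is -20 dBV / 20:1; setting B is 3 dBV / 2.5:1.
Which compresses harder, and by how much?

A, by 24.65 dB

A: overshoot 31 dB → output overshoot 1.55 dB → GR 29.45 dB.
B: overshoot 8 dB → output overshoot 3.2 dB → GR 4.8 dB.
A reduces 24.65 dB more.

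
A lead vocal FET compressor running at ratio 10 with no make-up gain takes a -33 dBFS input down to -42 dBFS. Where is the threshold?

-43 dBFS

Input is 10 dB above T (since output overshoot × R = input overshoot: (-42 − T)·10 = -33 − T gives T = -43 dBFS).
Check: -43 + (-33 − (-43))/10 = -43 + 1 = -42 dBFS. ✓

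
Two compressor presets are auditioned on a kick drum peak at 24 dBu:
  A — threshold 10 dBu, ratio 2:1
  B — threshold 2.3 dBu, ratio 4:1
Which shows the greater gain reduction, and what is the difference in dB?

A: 14 dB over, compressed to 7 dB over, so 7 dB of GR.
B: 21.7 dB over, compressed to 5.425 dB over, so 16.275 dB of GR.
Difference: 9.275 dB in favour of B.

B, by 9.275 dB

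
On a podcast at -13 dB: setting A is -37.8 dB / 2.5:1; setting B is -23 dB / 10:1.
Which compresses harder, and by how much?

A, by 5.88 dB

A: 24.8 dB over, compressed to 9.92 dB over, so 14.88 dB of GR.
B: 10 dB over, compressed to 1 dB over, so 9 dB of GR.
Difference: 5.88 dB in favour of A.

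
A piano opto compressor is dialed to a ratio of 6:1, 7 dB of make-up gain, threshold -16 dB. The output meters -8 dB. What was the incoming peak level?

-10 dB

Before make-up, the level was -8 − 7 = -15 dB.
The compressed level sits -15 − (-16) = 1 dB over threshold.
Before 6:1 compression the overshoot was 1 × 6 = 6 dB, so input = -16 + 6 = -10 dB.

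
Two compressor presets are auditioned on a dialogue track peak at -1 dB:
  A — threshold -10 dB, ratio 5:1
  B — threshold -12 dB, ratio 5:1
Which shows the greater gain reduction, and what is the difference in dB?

B, by 1.6 dB

A: 9 dB over, compressed to 1.8 dB over, so 7.2 dB of GR.
B: 11 dB over, compressed to 2.2 dB over, so 8.8 dB of GR.
B applies 1.6 dB more gain reduction.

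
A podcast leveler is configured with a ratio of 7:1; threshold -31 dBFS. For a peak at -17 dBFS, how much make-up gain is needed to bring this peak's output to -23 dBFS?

The peak compresses to -31 + 14/7 = -29 dBFS.
To reach -23 dBFS requires -23 − (-29) = 6 dB of make-up.

6 dB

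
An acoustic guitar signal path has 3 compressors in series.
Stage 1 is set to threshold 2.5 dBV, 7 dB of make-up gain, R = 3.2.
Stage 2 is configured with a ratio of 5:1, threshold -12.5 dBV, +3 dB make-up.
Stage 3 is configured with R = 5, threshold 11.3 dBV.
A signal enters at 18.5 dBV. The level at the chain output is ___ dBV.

-4.1 dBV

Stage 1: overshoot 16 dB → 16/3.2 = 5 dB → 7.5 dBV; +7 dB make-up → 14.5 dBV.
Stage 2: 27 dB above -12.5 dBV, reduced 5:1 to 5.4 dB above → -7.1 dBV; +3 dB make-up → -4.1 dBV.
Stage 3: below threshold (-4.1 ≤ 11.3); passes unchanged; output -4.1 dBV.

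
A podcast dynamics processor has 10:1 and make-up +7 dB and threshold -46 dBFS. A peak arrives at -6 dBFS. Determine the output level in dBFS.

-35 dBFS

-6 dBFS sits 40 dB over threshold.
The 40 dB excess becomes 4 dB after 10:1 reduction.
So the level is -46 + 4 = -42 dBFS; make-up adds 7 dB, giving -35 dBFS.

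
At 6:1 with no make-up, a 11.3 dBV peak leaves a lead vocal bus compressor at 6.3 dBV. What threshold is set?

Input is 6 dB above T (since output overshoot × R = input overshoot: (6.3 − T)·6 = 11.3 − T gives T = 5.3 dBV).
Check: 5.3 + (11.3 − 5.3)/6 = 5.3 + 1 = 6.3 dBV. ✓

5.3 dBV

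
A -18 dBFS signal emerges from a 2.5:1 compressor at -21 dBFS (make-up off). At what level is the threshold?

-23 dBFS

Let T be the threshold. Output overshoot = (input overshoot)/R, so -21 − T = (-18 − T)/2.5.
2.5·(-21 − T) = -18 − T → 1.5·T = -52.5 − (-18) = -34.5.
T = -34.5/1.5 = -23 dBFS.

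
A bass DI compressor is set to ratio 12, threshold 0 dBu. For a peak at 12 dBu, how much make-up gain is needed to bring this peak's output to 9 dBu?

Overshoot 12 dB → 12/12 = 1 dB after compression, so the compressed level is 0 + 1 = 1 dBu.
Make-up = target − compressed = 9 − 1 = 8 dB.

8 dB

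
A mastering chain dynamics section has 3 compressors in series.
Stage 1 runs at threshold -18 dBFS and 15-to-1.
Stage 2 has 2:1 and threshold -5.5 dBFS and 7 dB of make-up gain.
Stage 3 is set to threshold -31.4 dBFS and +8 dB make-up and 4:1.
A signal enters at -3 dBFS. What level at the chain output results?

-18.05 dBFS

Stage 1: overshoot 15 dB → 15/15 = 1 dB → -17 dBFS.
Stage 2: below threshold (-17 ≤ -5.5); passes unchanged; make-up brings it to -10 dBFS.
Stage 3: -10 dBFS is 21.4 dB over -31.4 dBFS; at 4:1 that becomes 5.35 dB over, giving -26.05 dBFS; +8 dB make-up → -18.05 dBFS.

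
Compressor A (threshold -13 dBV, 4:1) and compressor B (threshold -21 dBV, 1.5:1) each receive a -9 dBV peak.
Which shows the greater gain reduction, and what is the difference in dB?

A: GR = 4 − 4/4 = 3 dB.
B: GR = 12 − 12/1.5 = 4 dB.
Difference: 1 dB in favour of B.

B, by 1 dB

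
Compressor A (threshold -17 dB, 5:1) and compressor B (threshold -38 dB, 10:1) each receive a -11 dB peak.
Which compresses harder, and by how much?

A: 6 dB over, compressed to 1.2 dB over, so 4.8 dB of GR.
B: 27 dB over, compressed to 2.7 dB over, so 24.3 dB of GR.
B reduces 19.5 dB more.

B, by 19.5 dB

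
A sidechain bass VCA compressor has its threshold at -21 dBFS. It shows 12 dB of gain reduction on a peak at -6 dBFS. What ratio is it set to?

Input overshoot = -6 − (-21) = 15 dB.
Output overshoot = 15 − 12 = 3 dB.
Ratio = input overshoot / output overshoot = 15 / 3 = 5.

5:1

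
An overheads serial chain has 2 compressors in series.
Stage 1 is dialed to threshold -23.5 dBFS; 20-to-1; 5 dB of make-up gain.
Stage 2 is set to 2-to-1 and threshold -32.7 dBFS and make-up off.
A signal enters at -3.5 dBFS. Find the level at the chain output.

Stage 1: 20 dB above -23.5 dBFS, reduced 20:1 to 1 dB above → -22.5 dBFS; +5 dB make-up → -17.5 dBFS.
Stage 2: 15.2 dB above -32.7 dBFS, reduced 2:1 to 7.6 dB above → -25.1 dBFS.

-25.1 dBFS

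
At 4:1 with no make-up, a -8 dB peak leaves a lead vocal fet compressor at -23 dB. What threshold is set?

-28 dB

Let T be the threshold. Output overshoot = (input overshoot)/R, so -23 − T = (-8 − T)/4.
4·(-23 − T) = -8 − T → 3·T = -92 − (-8) = -84.
T = -84/3 = -28 dB.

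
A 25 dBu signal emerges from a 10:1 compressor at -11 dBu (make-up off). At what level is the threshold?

Gain reduction = 25 − (-11) = 36 dB; output overshoot = GR / (R − 1) = 36 / 9 = 4 dB.
Threshold = output − output overshoot = -11 − 4 = -15 dBu.

-15 dBu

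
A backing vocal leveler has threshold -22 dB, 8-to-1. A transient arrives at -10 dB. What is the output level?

-10 dB sits 12 dB over threshold.
8:1 compression reduces that to 12/8 = 1.5 dB over.
Output = -22 + 1.5 = -20.5 dB.

-20.5 dB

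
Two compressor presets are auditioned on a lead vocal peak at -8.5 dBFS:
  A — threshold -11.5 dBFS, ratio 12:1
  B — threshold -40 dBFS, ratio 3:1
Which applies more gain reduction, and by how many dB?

B, by 18.25 dB

A: overshoot 3 dB → output overshoot 0.25 dB → GR 2.75 dB.
B: overshoot 31.5 dB → output overshoot 10.5 dB → GR 21 dB.
B reduces 18.25 dB more.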